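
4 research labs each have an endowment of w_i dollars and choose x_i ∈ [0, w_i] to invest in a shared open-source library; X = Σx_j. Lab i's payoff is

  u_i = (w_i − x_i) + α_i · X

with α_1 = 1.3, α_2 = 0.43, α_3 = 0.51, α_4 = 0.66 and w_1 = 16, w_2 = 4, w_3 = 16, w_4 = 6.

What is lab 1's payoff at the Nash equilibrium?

∂u_i/∂x_i = α_i − 1, so lab i contributes w_i if α_i > 1, else 0.
α_i > 1 for i ∈ {1}; NE contributions (16, 0, 0, 0), X = 16.
u_1 = (16 − 16) + 1.3·16 = 20.8.

20.8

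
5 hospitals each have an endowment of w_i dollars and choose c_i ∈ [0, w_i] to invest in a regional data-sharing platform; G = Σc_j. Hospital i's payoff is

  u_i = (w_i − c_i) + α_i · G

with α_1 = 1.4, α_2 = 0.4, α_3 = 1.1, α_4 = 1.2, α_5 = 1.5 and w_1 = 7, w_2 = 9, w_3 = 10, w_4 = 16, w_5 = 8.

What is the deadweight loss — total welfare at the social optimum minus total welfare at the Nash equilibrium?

41.4

∂u_i/∂c_i = α_i − 1, so hospital i contributes w_i if α_i > 1, else 0.
α_i > 1 for i ∈ {1, 3, 4, 5}; NE contributions (7, 0, 10, 16, 8), G = 41.
W^NE = Σw_i − G^NE + (Σα_i)·G^NE = 50 + 4.6·41 = 238.6.
Planner: ∂(Σu_j)/∂c_i = Σα_j − 1 = 4.6 > 0, so everyone contributes w_i; G^SO = 50, W^SO = 50 + 4.6·50 = 280.
Deadweight loss = 41.4.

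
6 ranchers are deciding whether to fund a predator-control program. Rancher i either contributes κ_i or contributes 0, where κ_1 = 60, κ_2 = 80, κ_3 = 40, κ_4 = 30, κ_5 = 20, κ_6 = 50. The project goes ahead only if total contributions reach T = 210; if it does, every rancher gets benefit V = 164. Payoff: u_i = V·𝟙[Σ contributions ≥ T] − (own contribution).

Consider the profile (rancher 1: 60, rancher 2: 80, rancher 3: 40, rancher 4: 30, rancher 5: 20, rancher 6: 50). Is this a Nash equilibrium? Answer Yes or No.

Total = 280 ≥ 210: provided.
Rancher 1 (pledges 60, payoff 104): dropping to 0 → total 220, payoff 164. Profitable deviation.

No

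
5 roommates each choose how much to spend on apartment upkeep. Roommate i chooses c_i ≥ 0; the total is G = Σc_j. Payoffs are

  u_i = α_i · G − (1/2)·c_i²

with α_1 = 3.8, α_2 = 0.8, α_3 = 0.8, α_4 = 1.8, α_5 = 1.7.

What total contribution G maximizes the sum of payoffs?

Planner FOC: ∂(Σu_j)/∂c_i = (Σα_j) − c_i = 0, so c_i^SO = Σα_j = 8.9 for every i; G^SO = 44.5.

44.5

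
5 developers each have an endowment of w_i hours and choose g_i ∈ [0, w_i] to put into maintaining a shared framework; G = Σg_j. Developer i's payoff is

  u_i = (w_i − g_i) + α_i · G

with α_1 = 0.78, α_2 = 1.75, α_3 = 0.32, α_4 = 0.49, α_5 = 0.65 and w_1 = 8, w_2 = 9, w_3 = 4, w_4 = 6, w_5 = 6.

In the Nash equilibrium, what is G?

9

∂u_i/∂g_i = α_i − 1, so developer i contributes w_i if α_i > 1, else 0.
α_i > 1 for i ∈ {2}; NE contributions (0, 9, 0, 0, 0), G = 9.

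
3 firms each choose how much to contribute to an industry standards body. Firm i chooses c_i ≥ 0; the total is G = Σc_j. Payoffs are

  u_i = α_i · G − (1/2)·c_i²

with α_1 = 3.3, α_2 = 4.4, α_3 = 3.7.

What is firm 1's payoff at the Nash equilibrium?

32.175

Firm i's FOC: ∂u_i/∂c_i = α_i − c_i = 0, so c_i* = α_i.
NE contributions = (3.3, 4.4, 3.7); G = 11.4.
u_1 = α_1·G − ½·(c_1)² = 3.3·11.4 − ½·3.3² = 32.175.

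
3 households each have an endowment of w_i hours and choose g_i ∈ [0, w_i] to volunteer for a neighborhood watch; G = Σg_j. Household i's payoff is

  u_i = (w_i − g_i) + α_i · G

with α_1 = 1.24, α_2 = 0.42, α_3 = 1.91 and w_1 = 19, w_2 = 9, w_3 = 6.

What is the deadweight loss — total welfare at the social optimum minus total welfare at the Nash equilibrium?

23.13

∂u_i/∂g_i = α_i − 1, so household i contributes w_i if α_i > 1, else 0.
α_i > 1 for i ∈ {1, 3}; NE contributions (19, 0, 6), G = 25.
W^NE = Σw_i − G^NE + (Σα_i)·G^NE = 34 + 2.57·25 = 98.25.
Planner: ∂(Σu_j)/∂g_i = Σα_j − 1 = 2.57 > 0, so everyone contributes w_i; G^SO = 34, W^SO = 34 + 2.57·34 = 121.38.
Deadweight loss = 23.13.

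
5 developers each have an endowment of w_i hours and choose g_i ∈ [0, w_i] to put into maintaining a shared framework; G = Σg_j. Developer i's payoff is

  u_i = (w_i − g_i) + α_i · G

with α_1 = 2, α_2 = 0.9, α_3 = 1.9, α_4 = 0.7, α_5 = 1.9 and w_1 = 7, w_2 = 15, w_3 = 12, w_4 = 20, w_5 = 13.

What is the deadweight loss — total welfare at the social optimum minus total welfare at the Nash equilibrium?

224

∂u_i/∂g_i = α_i − 1, so developer i contributes w_i if α_i > 1, else 0.
α_i > 1 for i ∈ {1, 3, 5}; NE contributions (7, 0, 12, 0, 13), G = 32.
W^NE = Σw_i − G^NE + (Σα_i)·G^NE = 67 + 6.4·32 = 271.8.
Planner: ∂(Σu_j)/∂g_i = Σα_j − 1 = 6.4 > 0, so everyone contributes w_i; G^SO = 67, W^SO = 67 + 6.4·67 = 495.8.
Deadweight loss = 224.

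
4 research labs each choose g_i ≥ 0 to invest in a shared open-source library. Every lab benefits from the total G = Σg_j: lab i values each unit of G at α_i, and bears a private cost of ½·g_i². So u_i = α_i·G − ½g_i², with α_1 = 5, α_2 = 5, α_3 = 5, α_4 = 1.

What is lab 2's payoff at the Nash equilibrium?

67.5

Lab i's FOC: ∂u_i/∂g_i = α_i − g_i = 0, so g_i* = α_i.
NE contributions = (5, 5, 5, 1); G = 16.
u_2 = α_2·G − ½·(g_2)² = 5·16 − ½·5² = 67.5.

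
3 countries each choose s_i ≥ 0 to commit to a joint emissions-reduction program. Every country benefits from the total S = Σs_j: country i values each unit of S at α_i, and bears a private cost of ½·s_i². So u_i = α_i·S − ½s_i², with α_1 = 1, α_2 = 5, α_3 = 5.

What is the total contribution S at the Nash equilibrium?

11

Country i's FOC: ∂u_i/∂s_i = α_i − s_i = 0, so s_i* = α_i.
NE contributions = (1, 5, 5); S = 11.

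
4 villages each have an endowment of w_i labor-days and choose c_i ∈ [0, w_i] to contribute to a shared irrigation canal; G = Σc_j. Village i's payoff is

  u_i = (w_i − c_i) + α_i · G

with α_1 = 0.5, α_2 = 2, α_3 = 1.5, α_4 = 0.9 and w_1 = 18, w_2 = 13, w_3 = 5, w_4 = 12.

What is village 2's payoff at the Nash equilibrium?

36

∂u_i/∂c_i = α_i − 1, so village i contributes w_i if α_i > 1, else 0.
α_i > 1 for i ∈ {2, 3}; NE contributions (0, 13, 5, 0), G = 18.
u_2 = (13 − 13) + 2·18 = 36.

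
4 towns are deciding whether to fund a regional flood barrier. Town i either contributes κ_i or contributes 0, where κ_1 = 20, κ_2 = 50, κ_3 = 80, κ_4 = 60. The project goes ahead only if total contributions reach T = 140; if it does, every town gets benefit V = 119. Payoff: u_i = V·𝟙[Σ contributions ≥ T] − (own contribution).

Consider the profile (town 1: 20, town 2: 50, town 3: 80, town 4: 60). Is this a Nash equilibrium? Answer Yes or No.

Total = 210 ≥ 140: provided.
Town 1 (pledges 20, payoff 99): dropping to 0 → total 190, payoff 119. Profitable deviation.

No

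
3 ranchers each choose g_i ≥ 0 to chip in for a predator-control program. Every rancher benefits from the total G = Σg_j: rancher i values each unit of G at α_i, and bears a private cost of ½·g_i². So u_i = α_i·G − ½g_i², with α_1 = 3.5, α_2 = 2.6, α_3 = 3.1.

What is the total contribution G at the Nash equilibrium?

9.2

Rancher i's FOC: ∂u_i/∂g_i = α_i − g_i = 0, so g_i* = α_i.
NE contributions = (3.5, 2.6, 3.1); G = 9.2.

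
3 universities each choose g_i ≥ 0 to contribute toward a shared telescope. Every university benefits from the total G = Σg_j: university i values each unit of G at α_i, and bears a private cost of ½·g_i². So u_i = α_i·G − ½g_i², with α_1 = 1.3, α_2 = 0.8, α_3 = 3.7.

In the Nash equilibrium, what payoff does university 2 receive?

4.32

University i's FOC: ∂u_i/∂g_i = α_i − g_i = 0, so g_i* = α_i.
NE contributions = (1.3, 0.8, 3.7); G = 5.8.
u_2 = α_2·G − ½·(g_2)² = 0.8·5.8 − ½·0.8² = 4.32.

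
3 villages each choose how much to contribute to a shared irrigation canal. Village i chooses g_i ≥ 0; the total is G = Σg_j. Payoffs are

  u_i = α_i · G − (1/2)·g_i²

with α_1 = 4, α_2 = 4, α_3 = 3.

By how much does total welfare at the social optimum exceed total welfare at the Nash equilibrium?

Village i's FOC: ∂u_i/∂g_i = α_i − g_i = 0, so g_i* = α_i.
NE contributions = (4, 4, 3); G = 11.
W^NE = (Σα)·G − ½Σα_i² = 11² − ½·41 = 100.5.
Planner sets g_i = Σα_j = 11 for every i, so G^SO = 3·11 = 33.
W^SO = (Σα)·G^SO − ½·3·(Σα)² = (3/2)·11² = 181.5.
Deadweight loss = W^SO − W^NE = 81.

81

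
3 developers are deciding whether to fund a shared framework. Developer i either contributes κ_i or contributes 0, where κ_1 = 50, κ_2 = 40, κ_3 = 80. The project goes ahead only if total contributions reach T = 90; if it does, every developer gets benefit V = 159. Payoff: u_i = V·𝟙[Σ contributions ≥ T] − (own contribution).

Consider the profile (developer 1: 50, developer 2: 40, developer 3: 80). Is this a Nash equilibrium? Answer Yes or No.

No

Total = 170 ≥ 90: provided.
Developer 1 (pledges 50, payoff 109): dropping to 0 → total 120, payoff 159. Profitable deviation.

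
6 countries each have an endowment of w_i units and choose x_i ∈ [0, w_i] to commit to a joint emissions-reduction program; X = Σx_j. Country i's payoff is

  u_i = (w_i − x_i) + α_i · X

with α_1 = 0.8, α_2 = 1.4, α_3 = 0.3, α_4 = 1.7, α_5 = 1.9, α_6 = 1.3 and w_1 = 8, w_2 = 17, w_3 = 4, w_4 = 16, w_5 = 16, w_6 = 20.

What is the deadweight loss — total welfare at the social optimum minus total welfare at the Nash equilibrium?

76.8

∂u_i/∂x_i = α_i − 1, so country i contributes w_i if α_i > 1, else 0.
α_i > 1 for i ∈ {2, 4, 5, 6}; NE contributions (0, 17, 0, 16, 16, 20), X = 69.
W^NE = Σw_i − X^NE + (Σα_i)·X^NE = 81 + 6.4·69 = 522.6.
Planner: ∂(Σu_j)/∂x_i = Σα_j − 1 = 6.4 > 0, so everyone contributes w_i; X^SO = 81, W^SO = 81 + 6.4·81 = 599.4.
Deadweight loss = 76.8.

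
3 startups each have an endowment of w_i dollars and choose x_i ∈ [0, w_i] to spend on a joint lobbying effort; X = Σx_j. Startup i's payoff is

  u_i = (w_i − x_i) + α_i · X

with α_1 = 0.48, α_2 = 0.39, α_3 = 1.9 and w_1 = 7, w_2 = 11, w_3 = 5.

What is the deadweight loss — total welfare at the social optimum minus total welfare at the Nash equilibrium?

∂u_i/∂x_i = α_i − 1, so startup i contributes w_i if α_i > 1, else 0.
α_i > 1 for i ∈ {3}; NE contributions (0, 0, 5), X = 5.
W^NE = Σw_i − X^NE + (Σα_i)·X^NE = 23 + 1.77·5 = 31.85.
Planner: ∂(Σu_j)/∂x_i = Σα_j − 1 = 1.77 > 0, so everyone contributes w_i; X^SO = 23, W^SO = 23 + 1.77·23 = 63.71.
Deadweight loss = 31.86.

31.86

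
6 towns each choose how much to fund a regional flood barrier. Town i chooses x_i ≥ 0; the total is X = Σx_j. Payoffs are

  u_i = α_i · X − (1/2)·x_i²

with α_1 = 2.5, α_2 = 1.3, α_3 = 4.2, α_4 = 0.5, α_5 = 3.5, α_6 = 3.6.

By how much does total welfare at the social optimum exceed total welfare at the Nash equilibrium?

Town i's FOC: ∂u_i/∂x_i = α_i − x_i = 0, so x_i* = α_i.
NE contributions = (2.5, 1.3, 4.2, 0.5, 3.5, 3.6); X = 15.6.
W^NE = (Σα)·X − ½Σα_i² = 15.6² − ½·51.04 = 217.84.
Planner sets x_i = Σα_j = 15.6 for every i, so X^SO = 6·15.6 = 93.6.
W^SO = (Σα)·X^SO − ½·6·(Σα)² = (6/2)·15.6² = 730.08.
Deadweight loss = W^SO − W^NE = 512.24.

512.24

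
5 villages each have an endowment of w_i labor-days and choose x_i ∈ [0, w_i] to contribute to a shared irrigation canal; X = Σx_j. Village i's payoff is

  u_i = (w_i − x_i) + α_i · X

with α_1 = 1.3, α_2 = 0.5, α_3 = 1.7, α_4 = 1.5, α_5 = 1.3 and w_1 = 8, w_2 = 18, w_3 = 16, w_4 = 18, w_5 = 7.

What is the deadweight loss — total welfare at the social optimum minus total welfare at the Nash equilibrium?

∂u_i/∂x_i = α_i − 1, so village i contributes w_i if α_i > 1, else 0.
α_i > 1 for i ∈ {1, 3, 4, 5}; NE contributions (8, 0, 16, 18, 7), X = 49.
W^NE = Σw_i − X^NE + (Σα_i)·X^NE = 67 + 5.3·49 = 326.7.
Planner: ∂(Σu_j)/∂x_i = Σα_j − 1 = 5.3 > 0, so everyone contributes w_i; X^SO = 67, W^SO = 67 + 5.3·67 = 422.1.
Deadweight loss = 95.4.

95.4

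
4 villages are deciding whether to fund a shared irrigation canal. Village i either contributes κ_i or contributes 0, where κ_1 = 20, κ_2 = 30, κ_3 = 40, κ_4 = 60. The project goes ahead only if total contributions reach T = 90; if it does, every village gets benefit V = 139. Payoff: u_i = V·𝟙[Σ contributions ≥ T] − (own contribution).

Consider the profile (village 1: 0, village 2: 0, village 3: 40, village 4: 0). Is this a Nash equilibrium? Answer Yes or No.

No

Total = 40 < 90: not provided.
Village 1 (pledges 0, payoff 0): pledging 20 → total 60, payoff -20. No gain.
Village 2 (pledges 0, payoff 0): pledging 30 → total 70, payoff -30. No gain.
Village 3 (pledges 40, payoff -40): dropping to 0 → total 0, payoff 0. Profitable deviation.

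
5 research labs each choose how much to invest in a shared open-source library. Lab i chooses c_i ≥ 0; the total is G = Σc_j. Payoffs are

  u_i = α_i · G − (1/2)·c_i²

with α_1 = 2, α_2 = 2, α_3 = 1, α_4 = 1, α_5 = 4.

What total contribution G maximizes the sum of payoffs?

Planner FOC: ∂(Σu_j)/∂c_i = (Σα_j) − c_i = 0, so c_i^SO = Σα_j = 10 for every i; G^SO = 50.

50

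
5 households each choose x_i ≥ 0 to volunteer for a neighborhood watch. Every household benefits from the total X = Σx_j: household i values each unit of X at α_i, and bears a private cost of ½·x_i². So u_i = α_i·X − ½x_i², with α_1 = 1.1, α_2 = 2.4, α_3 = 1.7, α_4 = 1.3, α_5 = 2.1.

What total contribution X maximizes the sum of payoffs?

43

Planner FOC: ∂(Σu_j)/∂x_i = (Σα_j) − x_i = 0, so x_i^SO = Σα_j = 8.6 for every i; X^SO = 43.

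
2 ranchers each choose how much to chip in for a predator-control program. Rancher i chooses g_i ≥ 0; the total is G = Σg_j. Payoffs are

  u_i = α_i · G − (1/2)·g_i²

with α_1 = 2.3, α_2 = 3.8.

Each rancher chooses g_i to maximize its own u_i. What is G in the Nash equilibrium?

Rancher i's FOC: ∂u_i/∂g_i = α_i − g_i = 0, so g_i* = α_i.
NE contributions = (2.3, 3.8); G = 6.1.

6.1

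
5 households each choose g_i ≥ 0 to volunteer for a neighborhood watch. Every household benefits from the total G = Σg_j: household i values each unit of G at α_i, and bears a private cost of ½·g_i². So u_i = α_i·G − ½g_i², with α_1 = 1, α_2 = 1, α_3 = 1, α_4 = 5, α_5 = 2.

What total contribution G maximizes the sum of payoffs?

50

Planner FOC: ∂(Σu_j)/∂g_i = (Σα_j) − g_i = 0, so g_i^SO = Σα_j = 10 for every i; G^SO = 50.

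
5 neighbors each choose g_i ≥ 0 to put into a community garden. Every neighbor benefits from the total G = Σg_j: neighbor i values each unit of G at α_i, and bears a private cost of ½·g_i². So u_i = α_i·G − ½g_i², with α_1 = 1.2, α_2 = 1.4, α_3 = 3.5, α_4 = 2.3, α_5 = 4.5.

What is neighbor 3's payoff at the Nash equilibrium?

39.025

Neighbor i's FOC: ∂u_i/∂g_i = α_i − g_i = 0, so g_i* = α_i.
NE contributions = (1.2, 1.4, 3.5, 2.3, 4.5); G = 12.9.
u_3 = α_3·G − ½·(g_3)² = 3.5·12.9 − ½·3.5² = 39.025.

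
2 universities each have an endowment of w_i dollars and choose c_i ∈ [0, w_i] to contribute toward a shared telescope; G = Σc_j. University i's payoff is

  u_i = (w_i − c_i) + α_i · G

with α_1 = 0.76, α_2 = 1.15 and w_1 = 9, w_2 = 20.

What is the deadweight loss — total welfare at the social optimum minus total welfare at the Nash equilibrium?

∂u_i/∂c_i = α_i − 1, so university i contributes w_i if α_i > 1, else 0.
α_i > 1 for i ∈ {2}; NE contributions (0, 20), G = 20.
W^NE = Σw_i − G^NE + (Σα_i)·G^NE = 29 + 0.91·20 = 47.2.
Planner: ∂(Σu_j)/∂c_i = Σα_j − 1 = 0.91 > 0, so everyone contributes w_i; G^SO = 29, W^SO = 29 + 0.91·29 = 55.39.
Deadweight loss = 8.19.

8.19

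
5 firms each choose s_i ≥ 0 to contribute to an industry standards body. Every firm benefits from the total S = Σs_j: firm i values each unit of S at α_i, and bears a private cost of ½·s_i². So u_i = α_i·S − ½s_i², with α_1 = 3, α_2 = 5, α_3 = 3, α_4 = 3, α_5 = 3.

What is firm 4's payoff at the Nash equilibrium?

46.5

Firm i's FOC: ∂u_i/∂s_i = α_i − s_i = 0, so s_i* = α_i.
NE contributions = (3, 5, 3, 3, 3); S = 17.
u_4 = α_4·S − ½·(s_4)² = 3·17 − ½·3² = 46.5.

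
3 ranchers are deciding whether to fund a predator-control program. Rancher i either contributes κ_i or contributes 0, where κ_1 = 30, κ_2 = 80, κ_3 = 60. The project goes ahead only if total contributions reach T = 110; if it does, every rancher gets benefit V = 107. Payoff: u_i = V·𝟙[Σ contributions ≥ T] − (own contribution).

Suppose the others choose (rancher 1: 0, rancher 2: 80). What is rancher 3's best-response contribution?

Others' total = 80. Contributing 60 brings total to 140 ≥ 110: gain V − κ_3 = 47.
Best response: 60.

60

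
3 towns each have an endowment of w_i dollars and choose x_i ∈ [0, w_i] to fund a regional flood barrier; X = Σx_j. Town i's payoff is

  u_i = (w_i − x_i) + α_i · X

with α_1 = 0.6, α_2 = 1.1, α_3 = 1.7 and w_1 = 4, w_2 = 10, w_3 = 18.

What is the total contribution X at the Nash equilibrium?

∂u_i/∂x_i = α_i − 1, so town i contributes w_i if α_i > 1, else 0.
α_i > 1 for i ∈ {2, 3}; NE contributions (0, 10, 18), X = 28.

28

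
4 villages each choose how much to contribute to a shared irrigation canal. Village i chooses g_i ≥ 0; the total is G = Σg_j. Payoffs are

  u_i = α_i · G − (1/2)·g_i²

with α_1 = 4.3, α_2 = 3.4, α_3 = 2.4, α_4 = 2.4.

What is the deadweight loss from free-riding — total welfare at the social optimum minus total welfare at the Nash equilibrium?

Village i's FOC: ∂u_i/∂g_i = α_i − g_i = 0, so g_i* = α_i.
NE contributions = (4.3, 3.4, 2.4, 2.4); G = 12.5.
W^NE = (Σα)·G − ½Σα_i² = 12.5² − ½·41.57 = 135.465.
Planner sets g_i = Σα_j = 12.5 for every i, so G^SO = 4·12.5 = 50.
W^SO = (Σα)·G^SO − ½·4·(Σα)² = (4/2)·12.5² = 312.5.
Deadweight loss = W^SO − W^NE = 177.035.

177.035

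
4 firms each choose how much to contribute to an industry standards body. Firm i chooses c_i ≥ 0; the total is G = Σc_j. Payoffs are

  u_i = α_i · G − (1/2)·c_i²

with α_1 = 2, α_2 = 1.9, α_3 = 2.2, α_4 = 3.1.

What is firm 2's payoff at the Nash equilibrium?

15.675

Firm i's FOC: ∂u_i/∂c_i = α_i − c_i = 0, so c_i* = α_i.
NE contributions = (2, 1.9, 2.2, 3.1); G = 9.2.
u_2 = α_2·G − ½·(c_2)² = 1.9·9.2 − ½·1.9² = 15.675.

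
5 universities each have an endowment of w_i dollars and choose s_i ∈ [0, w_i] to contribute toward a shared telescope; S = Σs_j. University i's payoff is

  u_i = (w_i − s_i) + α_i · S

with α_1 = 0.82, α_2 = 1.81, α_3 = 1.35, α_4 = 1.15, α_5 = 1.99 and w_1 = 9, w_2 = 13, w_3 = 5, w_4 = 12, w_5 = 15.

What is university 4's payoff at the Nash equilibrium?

51.75

∂u_i/∂s_i = α_i − 1, so university i contributes w_i if α_i > 1, else 0.
α_i > 1 for i ∈ {2, 3, 4, 5}; NE contributions (0, 13, 5, 12, 15), S = 45.
u_4 = (12 − 12) + 1.15·45 = 51.75.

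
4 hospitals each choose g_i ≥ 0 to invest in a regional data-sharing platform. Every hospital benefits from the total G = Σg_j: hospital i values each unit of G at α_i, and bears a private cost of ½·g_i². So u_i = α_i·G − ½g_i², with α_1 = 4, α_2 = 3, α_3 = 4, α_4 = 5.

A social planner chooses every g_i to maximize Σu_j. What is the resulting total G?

64

Planner FOC: ∂(Σu_j)/∂g_i = (Σα_j) − g_i = 0, so g_i^SO = Σα_j = 16 for every i; G^SO = 64.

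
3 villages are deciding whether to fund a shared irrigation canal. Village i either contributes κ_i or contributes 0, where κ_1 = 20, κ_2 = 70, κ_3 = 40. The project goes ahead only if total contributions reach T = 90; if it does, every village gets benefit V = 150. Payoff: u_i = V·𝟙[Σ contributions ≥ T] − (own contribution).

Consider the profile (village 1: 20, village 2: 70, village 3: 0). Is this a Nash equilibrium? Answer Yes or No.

Yes

Total = 90 ≥ 90: provided.
Village 1 (pledges 20, payoff 130): dropping to 0 → total 70, payoff 0. No gain.
Village 2 (pledges 70, payoff 80): dropping to 0 → total 20, payoff 0. No gain.
Village 3 (pledges 0, payoff 150): pledging 40 → total 130, payoff 110. No gain.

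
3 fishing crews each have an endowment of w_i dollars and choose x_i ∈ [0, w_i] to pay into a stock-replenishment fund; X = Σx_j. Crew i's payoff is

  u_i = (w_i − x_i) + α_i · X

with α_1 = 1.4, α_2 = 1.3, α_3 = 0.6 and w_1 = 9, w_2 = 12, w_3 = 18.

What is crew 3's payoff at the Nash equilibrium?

∂u_i/∂x_i = α_i − 1, so crew i contributes w_i if α_i > 1, else 0.
α_i > 1 for i ∈ {1, 2}; NE contributions (9, 12, 0), X = 21.
u_3 = (18 − 0) + 0.6·21 = 30.6.

30.6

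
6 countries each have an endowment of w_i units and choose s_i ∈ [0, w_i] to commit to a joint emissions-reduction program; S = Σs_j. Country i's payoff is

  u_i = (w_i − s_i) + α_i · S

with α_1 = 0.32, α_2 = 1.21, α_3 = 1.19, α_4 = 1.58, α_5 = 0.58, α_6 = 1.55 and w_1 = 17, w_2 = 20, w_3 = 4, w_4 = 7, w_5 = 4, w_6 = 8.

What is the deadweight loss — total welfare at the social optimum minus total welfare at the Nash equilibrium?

∂u_i/∂s_i = α_i − 1, so country i contributes w_i if α_i > 1, else 0.
α_i > 1 for i ∈ {2, 3, 4, 6}; NE contributions (0, 20, 4, 7, 0, 8), S = 39.
W^NE = Σw_i − S^NE + (Σα_i)·S^NE = 60 + 5.43·39 = 271.77.
Planner: ∂(Σu_j)/∂s_i = Σα_j − 1 = 5.43 > 0, so everyone contributes w_i; S^SO = 60, W^SO = 60 + 5.43·60 = 385.8.
Deadweight loss = 114.03.

114.03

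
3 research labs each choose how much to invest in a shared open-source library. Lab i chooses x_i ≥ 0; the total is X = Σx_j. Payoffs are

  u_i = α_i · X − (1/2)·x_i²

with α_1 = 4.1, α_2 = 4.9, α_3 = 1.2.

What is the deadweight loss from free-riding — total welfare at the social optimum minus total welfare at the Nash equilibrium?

Lab i's FOC: ∂u_i/∂x_i = α_i − x_i = 0, so x_i* = α_i.
NE contributions = (4.1, 4.9, 1.2); X = 10.2.
W^NE = (Σα)·X − ½Σα_i² = 10.2² − ½·42.26 = 82.91.
Planner sets x_i = Σα_j = 10.2 for every i, so X^SO = 3·10.2 = 30.6.
W^SO = (Σα)·X^SO − ½·3·(Σα)² = (3/2)·10.2² = 156.06.
Deadweight loss = W^SO − W^NE = 73.15.

73.15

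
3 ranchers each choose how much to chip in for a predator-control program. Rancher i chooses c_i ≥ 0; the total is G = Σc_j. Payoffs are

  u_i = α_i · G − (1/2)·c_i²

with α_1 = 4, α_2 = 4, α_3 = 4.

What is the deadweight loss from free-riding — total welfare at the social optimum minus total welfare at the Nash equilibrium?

96

Rancher i's FOC: ∂u_i/∂c_i = α_i − c_i = 0, so c_i* = α_i.
NE contributions = (4, 4, 4); G = 12.
W^NE = (Σα)·G − ½Σα_i² = 12² − ½·48 = 120.
Planner sets c_i = Σα_j = 12 for every i, so G^SO = 3·12 = 36.
W^SO = (Σα)·G^SO − ½·3·(Σα)² = (3/2)·12² = 216.
Deadweight loss = W^SO − W^NE = 96.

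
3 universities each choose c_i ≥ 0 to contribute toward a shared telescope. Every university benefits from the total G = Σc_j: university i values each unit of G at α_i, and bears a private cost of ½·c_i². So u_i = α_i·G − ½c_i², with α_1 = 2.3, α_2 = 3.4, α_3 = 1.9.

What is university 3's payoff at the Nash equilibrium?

12.635

University i's FOC: ∂u_i/∂c_i = α_i − c_i = 0, so c_i* = α_i.
NE contributions = (2.3, 3.4, 1.9); G = 7.6.
u_3 = α_3·G − ½·(c_3)² = 1.9·7.6 − ½·1.9² = 12.635.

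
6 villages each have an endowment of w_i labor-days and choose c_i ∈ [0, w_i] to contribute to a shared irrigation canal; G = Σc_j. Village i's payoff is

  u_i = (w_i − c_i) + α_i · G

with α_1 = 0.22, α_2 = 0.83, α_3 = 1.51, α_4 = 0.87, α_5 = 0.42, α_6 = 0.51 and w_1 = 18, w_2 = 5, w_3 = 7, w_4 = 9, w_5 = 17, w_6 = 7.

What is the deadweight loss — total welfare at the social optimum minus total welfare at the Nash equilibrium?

∂u_i/∂c_i = α_i − 1, so village i contributes w_i if α_i > 1, else 0.
α_i > 1 for i ∈ {3}; NE contributions (0, 0, 7, 0, 0, 0), G = 7.
W^NE = Σw_i − G^NE + (Σα_i)·G^NE = 63 + 3.36·7 = 86.52.
Planner: ∂(Σu_j)/∂c_i = Σα_j − 1 = 3.36 > 0, so everyone contributes w_i; G^SO = 63, W^SO = 63 + 3.36·63 = 274.68.
Deadweight loss = 188.16.

188.16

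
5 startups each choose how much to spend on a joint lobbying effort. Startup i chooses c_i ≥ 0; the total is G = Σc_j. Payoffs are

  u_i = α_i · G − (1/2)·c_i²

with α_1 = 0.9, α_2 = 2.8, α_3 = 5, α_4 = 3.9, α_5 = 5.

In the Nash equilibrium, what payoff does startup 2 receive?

45.36

Startup i's FOC: ∂u_i/∂c_i = α_i − c_i = 0, so c_i* = α_i.
NE contributions = (0.9, 2.8, 5, 3.9, 5); G = 17.6.
u_2 = α_2·G − ½·(c_2)² = 2.8·17.6 − ½·2.8² = 45.36.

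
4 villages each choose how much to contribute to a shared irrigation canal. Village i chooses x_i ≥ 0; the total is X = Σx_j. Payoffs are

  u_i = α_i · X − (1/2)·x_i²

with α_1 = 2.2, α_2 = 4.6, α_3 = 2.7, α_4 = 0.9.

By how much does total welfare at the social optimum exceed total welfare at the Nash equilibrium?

125.21

Village i's FOC: ∂u_i/∂x_i = α_i − x_i = 0, so x_i* = α_i.
NE contributions = (2.2, 4.6, 2.7, 0.9); X = 10.4.
W^NE = (Σα)·X − ½Σα_i² = 10.4² − ½·34.1 = 91.11.
Planner sets x_i = Σα_j = 10.4 for every i, so X^SO = 4·10.4 = 41.6.
W^SO = (Σα)·X^SO − ½·4·(Σα)² = (4/2)·10.4² = 216.32.
Deadweight loss = W^SO − W^NE = 125.21.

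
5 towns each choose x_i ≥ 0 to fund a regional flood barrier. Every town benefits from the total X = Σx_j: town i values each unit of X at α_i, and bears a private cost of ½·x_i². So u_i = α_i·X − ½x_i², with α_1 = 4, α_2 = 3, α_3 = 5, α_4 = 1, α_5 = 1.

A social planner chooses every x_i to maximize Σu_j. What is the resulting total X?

70

Planner FOC: ∂(Σu_j)/∂x_i = (Σα_j) − x_i = 0, so x_i^SO = Σα_j = 14 for every i; X^SO = 70.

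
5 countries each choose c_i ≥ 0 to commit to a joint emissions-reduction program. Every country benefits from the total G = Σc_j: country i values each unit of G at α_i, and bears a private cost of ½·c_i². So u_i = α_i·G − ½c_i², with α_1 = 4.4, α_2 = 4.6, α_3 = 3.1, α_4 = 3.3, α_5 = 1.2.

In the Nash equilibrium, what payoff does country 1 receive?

Country i's FOC: ∂u_i/∂c_i = α_i − c_i = 0, so c_i* = α_i.
NE contributions = (4.4, 4.6, 3.1, 3.3, 1.2); G = 16.6.
u_1 = α_1·G − ½·(c_1)² = 4.4·16.6 − ½·4.4² = 63.36.

63.36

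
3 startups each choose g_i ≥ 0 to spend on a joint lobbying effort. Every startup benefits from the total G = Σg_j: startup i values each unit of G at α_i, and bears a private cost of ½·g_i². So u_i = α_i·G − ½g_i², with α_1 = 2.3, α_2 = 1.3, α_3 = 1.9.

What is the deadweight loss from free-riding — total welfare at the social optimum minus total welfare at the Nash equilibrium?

20.42

Startup i's FOC: ∂u_i/∂g_i = α_i − g_i = 0, so g_i* = α_i.
NE contributions = (2.3, 1.3, 1.9); G = 5.5.
W^NE = (Σα)·G − ½Σα_i² = 5.5² − ½·10.59 = 24.955.
Planner sets g_i = Σα_j = 5.5 for every i, so G^SO = 3·5.5 = 16.5.
W^SO = (Σα)·G^SO − ½·3·(Σα)² = (3/2)·5.5² = 45.375.
Deadweight loss = W^SO − W^NE = 20.42.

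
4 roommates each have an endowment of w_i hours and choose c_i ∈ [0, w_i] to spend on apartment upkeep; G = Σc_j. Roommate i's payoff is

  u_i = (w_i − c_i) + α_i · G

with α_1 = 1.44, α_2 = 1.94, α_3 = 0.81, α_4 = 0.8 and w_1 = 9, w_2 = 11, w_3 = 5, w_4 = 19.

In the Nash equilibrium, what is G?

20

∂u_i/∂c_i = α_i − 1, so roommate i contributes w_i if α_i > 1, else 0.
α_i > 1 for i ∈ {1, 2}; NE contributions (9, 11, 0, 0), G = 20.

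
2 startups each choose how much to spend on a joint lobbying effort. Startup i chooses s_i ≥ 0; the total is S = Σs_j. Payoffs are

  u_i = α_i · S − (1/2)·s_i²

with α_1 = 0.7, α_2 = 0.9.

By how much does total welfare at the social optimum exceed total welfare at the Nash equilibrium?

Startup i's FOC: ∂u_i/∂s_i = α_i − s_i = 0, so s_i* = α_i.
NE contributions = (0.7, 0.9); S = 1.6.
W^NE = (Σα)·S − ½Σα_i² = 1.6² − ½·1.3 = 1.91.
Planner sets s_i = Σα_j = 1.6 for every i, so S^SO = 2·1.6 = 3.2.
W^SO = (Σα)·S^SO − ½·2·(Σα)² = (2/2)·1.6² = 2.56.
Deadweight loss = W^SO − W^NE = 0.65.

0.65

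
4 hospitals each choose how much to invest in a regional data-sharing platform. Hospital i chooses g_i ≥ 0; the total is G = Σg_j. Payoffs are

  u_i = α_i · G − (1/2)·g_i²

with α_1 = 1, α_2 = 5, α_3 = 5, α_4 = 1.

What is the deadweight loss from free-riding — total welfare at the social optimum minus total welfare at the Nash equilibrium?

Hospital i's FOC: ∂u_i/∂g_i = α_i − g_i = 0, so g_i* = α_i.
NE contributions = (1, 5, 5, 1); G = 12.
W^NE = (Σα)·G − ½Σα_i² = 12² − ½·52 = 118.
Planner sets g_i = Σα_j = 12 for every i, so G^SO = 4·12 = 48.
W^SO = (Σα)·G^SO − ½·4·(Σα)² = (4/2)·12² = 288.
Deadweight loss = W^SO − W^NE = 170.

170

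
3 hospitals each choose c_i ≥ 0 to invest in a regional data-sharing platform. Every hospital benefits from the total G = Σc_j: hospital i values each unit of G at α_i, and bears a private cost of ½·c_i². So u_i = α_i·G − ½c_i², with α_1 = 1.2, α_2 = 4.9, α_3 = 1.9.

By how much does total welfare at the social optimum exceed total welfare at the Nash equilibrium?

Hospital i's FOC: ∂u_i/∂c_i = α_i − c_i = 0, so c_i* = α_i.
NE contributions = (1.2, 4.9, 1.9); G = 8.
W^NE = (Σα)·G − ½Σα_i² = 8² − ½·29.06 = 49.47.
Planner sets c_i = Σα_j = 8 for every i, so G^SO = 3·8 = 24.
W^SO = (Σα)·G^SO − ½·3·(Σα)² = (3/2)·8² = 96.
Deadweight loss = W^SO − W^NE = 46.53.

46.53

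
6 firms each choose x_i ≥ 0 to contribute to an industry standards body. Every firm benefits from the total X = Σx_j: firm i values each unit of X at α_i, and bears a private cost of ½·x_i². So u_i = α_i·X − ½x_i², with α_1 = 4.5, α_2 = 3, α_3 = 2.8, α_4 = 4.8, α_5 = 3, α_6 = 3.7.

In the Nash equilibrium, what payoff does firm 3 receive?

Firm i's FOC: ∂u_i/∂x_i = α_i − x_i = 0, so x_i* = α_i.
NE contributions = (4.5, 3, 2.8, 4.8, 3, 3.7); X = 21.8.
u_3 = α_3·X − ½·(x_3)² = 2.8·21.8 − ½·2.8² = 57.12.

57.12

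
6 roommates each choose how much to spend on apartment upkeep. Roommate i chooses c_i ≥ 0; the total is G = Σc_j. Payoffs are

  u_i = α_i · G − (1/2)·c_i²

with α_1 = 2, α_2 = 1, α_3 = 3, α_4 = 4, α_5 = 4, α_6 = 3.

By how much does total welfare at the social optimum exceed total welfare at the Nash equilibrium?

605.5

Roommate i's FOC: ∂u_i/∂c_i = α_i − c_i = 0, so c_i* = α_i.
NE contributions = (2, 1, 3, 4, 4, 3); G = 17.
W^NE = (Σα)·G − ½Σα_i² = 17² − ½·55 = 261.5.
Planner sets c_i = Σα_j = 17 for every i, so G^SO = 6·17 = 102.
W^SO = (Σα)·G^SO − ½·6·(Σα)² = (6/2)·17² = 867.
Deadweight loss = W^SO − W^NE = 605.5.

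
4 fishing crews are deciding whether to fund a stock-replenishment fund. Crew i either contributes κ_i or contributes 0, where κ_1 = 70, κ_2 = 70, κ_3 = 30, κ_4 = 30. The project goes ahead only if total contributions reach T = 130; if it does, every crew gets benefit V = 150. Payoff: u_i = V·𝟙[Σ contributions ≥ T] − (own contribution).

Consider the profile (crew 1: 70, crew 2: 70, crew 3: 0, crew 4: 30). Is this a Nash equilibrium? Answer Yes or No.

Total = 170 ≥ 130: provided.
Crew 1 (pledges 70, payoff 80): dropping to 0 → total 100, payoff 0. No gain.
Crew 2 (pledges 70, payoff 80): dropping to 0 → total 100, payoff 0. No gain.
Crew 3 (pledges 0, payoff 150): pledging 30 → total 200, payoff 120. No gain.
Crew 4 (pledges 30, payoff 120): dropping to 0 → total 140, payoff 150. Profitable deviation.

No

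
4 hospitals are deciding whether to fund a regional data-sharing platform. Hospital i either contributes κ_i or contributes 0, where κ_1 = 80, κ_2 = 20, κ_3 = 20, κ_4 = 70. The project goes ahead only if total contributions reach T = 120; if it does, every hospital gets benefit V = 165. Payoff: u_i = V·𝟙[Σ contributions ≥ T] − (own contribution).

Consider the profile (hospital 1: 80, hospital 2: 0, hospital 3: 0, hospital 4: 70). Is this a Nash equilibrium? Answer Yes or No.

Yes

Total = 150 ≥ 120: provided.
Hospital 1 (pledges 80, payoff 85): dropping to 0 → total 70, payoff 0. No gain.
Hospital 2 (pledges 0, payoff 165): pledging 20 → total 170, payoff 145. No gain.
Hospital 3 (pledges 0, payoff 165): pledging 20 → total 170, payoff 145. No gain.
Hospital 4 (pledges 70, payoff 95): dropping to 0 → total 80, payoff 0. No gain.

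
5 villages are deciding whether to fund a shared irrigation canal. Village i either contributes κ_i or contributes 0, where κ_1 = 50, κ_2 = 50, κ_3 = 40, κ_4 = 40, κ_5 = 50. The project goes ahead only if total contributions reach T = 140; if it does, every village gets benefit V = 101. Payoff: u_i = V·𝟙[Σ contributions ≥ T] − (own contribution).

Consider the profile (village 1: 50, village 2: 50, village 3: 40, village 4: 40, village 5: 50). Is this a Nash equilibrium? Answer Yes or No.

No

Total = 230 ≥ 140: provided.
Village 1 (pledges 50, payoff 51): dropping to 0 → total 180, payoff 101. Profitable deviation.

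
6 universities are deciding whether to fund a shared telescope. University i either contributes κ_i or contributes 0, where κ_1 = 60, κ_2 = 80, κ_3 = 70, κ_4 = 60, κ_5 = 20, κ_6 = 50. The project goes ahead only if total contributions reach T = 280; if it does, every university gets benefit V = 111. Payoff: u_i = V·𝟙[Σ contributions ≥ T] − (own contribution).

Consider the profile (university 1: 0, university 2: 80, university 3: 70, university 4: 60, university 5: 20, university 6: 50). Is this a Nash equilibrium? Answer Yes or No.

Total = 280 ≥ 280: provided.
University 1 (pledges 0, payoff 111): pledging 60 → total 340, payoff 51. No gain.
University 2 (pledges 80, payoff 31): dropping to 0 → total 200, payoff 0. No gain.
University 3 (pledges 70, payoff 41): dropping to 0 → total 210, payoff 0. No gain.
University 4 (pledges 60, payoff 51): dropping to 0 → total 220, payoff 0. No gain.
University 5 (pledges 20, payoff 91): dropping to 0 → total 260, payoff 0. No gain.
University 6 (pledges 50, payoff 61): dropping to 0 → total 230, payoff 0. No gain.

Yes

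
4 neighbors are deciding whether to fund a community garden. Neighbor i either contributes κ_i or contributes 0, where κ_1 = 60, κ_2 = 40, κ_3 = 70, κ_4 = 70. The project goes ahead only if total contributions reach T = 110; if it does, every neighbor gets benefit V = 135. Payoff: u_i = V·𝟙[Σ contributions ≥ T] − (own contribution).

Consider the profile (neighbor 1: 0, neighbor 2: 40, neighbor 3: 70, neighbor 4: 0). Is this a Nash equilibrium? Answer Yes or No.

Total = 110 ≥ 110: provided.
Neighbor 1 (pledges 0, payoff 135): pledging 60 → total 170, payoff 75. No gain.
Neighbor 2 (pledges 40, payoff 95): dropping to 0 → total 70, payoff 0. No gain.
Neighbor 3 (pledges 70, payoff 65): dropping to 0 → total 40, payoff 0. No gain.
Neighbor 4 (pledges 0, payoff 135): pledging 70 → total 180, payoff 65. No gain.

Yes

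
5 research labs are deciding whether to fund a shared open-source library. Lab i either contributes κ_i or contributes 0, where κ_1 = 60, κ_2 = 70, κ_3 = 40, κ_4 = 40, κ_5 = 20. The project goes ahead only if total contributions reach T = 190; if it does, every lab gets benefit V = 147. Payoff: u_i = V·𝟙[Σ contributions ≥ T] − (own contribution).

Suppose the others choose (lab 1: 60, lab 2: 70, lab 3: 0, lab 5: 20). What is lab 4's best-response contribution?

Others' total = 150. Contributing 40 brings total to 190 ≥ 190: gain V − κ_4 = 107.
Best response: 40.

40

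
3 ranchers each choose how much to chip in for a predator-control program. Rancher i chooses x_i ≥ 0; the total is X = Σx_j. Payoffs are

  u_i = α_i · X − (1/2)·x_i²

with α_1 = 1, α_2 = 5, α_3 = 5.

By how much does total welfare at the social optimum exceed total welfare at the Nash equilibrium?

Rancher i's FOC: ∂u_i/∂x_i = α_i − x_i = 0, so x_i* = α_i.
NE contributions = (1, 5, 5); X = 11.
W^NE = (Σα)·X − ½Σα_i² = 11² − ½·51 = 95.5.
Planner sets x_i = Σα_j = 11 for every i, so X^SO = 3·11 = 33.
W^SO = (Σα)·X^SO − ½·3·(Σα)² = (3/2)·11² = 181.5.
Deadweight loss = W^SO − W^NE = 86.

86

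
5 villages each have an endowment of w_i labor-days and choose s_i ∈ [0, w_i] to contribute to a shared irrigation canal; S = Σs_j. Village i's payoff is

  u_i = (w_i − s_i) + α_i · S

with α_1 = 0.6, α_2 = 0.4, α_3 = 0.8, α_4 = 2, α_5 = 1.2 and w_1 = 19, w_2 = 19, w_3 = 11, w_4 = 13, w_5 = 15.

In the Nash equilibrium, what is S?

28

∂u_i/∂s_i = α_i − 1, so village i contributes w_i if α_i > 1, else 0.
α_i > 1 for i ∈ {4, 5}; NE contributions (0, 0, 0, 13, 15), S = 28.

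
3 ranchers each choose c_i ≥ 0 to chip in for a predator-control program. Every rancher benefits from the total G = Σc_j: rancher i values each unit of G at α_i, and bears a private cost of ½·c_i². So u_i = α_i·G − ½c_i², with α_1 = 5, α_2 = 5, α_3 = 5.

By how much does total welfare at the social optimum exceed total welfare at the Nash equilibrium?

Rancher i's FOC: ∂u_i/∂c_i = α_i − c_i = 0, so c_i* = α_i.
NE contributions = (5, 5, 5); G = 15.
W^NE = (Σα)·G − ½Σα_i² = 15² − ½·75 = 187.5.
Planner sets c_i = Σα_j = 15 for every i, so G^SO = 3·15 = 45.
W^SO = (Σα)·G^SO − ½·3·(Σα)² = (3/2)·15² = 337.5.
Deadweight loss = W^SO − W^NE = 150.

150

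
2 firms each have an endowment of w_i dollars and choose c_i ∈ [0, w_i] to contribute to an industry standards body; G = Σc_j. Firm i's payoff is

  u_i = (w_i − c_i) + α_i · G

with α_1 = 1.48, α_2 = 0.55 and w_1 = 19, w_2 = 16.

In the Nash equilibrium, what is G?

19

∂u_i/∂c_i = α_i − 1, so firm i contributes w_i if α_i > 1, else 0.
α_i > 1 for i ∈ {1}; NE contributions (19, 0), G = 19.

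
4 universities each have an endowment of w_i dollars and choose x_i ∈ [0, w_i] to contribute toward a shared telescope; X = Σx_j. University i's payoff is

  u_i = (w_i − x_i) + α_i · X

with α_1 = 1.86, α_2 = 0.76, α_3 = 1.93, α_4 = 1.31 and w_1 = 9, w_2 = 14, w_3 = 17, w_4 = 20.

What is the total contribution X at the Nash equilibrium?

46

∂u_i/∂x_i = α_i − 1, so university i contributes w_i if α_i > 1, else 0.
α_i > 1 for i ∈ {1, 3, 4}; NE contributions (9, 0, 17, 20), X = 46.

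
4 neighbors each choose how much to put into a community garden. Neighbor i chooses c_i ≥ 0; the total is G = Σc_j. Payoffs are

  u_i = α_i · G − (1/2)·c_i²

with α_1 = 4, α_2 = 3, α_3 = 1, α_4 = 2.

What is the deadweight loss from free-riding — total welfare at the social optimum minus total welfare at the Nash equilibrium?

Neighbor i's FOC: ∂u_i/∂c_i = α_i − c_i = 0, so c_i* = α_i.
NE contributions = (4, 3, 1, 2); G = 10.
W^NE = (Σα)·G − ½Σα_i² = 10² − ½·30 = 85.
Planner sets c_i = Σα_j = 10 for every i, so G^SO = 4·10 = 40.
W^SO = (Σα)·G^SO − ½·4·(Σα)² = (4/2)·10² = 200.
Deadweight loss = W^SO − W^NE = 115.

115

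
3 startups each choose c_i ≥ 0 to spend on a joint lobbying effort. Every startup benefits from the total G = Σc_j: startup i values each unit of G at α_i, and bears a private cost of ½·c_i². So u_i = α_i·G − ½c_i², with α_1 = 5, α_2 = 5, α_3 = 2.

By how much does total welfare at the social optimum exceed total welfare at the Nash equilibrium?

99

Startup i's FOC: ∂u_i/∂c_i = α_i − c_i = 0, so c_i* = α_i.
NE contributions = (5, 5, 2); G = 12.
W^NE = (Σα)·G − ½Σα_i² = 12² − ½·54 = 117.
Planner sets c_i = Σα_j = 12 for every i, so G^SO = 3·12 = 36.
W^SO = (Σα)·G^SO − ½·3·(Σα)² = (3/2)·12² = 216.
Deadweight loss = W^SO − W^NE = 99.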